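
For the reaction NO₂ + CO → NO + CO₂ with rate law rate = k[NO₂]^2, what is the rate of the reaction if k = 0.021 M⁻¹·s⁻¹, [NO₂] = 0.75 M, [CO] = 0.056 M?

0.01181 M/s

Step 1: The rate law is rate = k[NO₂]^2
Step 2: Note that the rate does not depend on [CO] (zero order in CO).
Step 3: rate = 0.021 × (0.75)^2 = 0.0118125 M/s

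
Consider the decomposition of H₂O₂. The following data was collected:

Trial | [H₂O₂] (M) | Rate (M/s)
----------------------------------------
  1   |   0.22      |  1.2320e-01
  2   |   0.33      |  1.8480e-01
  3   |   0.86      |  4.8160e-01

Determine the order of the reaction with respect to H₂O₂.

first order (1)

Step 1: Compare trials to find order n where rate₂/rate₁ = ([H₂O₂]₂/[H₂O₂]₁)^n
Step 2: rate₂/rate₁ = 1.8480e-01/1.2320e-01 = 1.5
Step 3: [H₂O₂]₂/[H₂O₂]₁ = 0.33/0.22 = 1.5
Step 4: n = ln(1.5)/ln(1.5) = 1.00 ≈ 1
Step 5: The reaction is first order in H₂O₂.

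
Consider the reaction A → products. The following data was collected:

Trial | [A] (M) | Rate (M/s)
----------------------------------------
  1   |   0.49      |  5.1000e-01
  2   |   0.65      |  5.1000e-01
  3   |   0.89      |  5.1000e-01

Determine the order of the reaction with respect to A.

zeroth order (0)

Step 1: Compare trials - when concentration changes, rate stays constant.
Step 2: rate₂/rate₁ = 5.1000e-01/5.1000e-01 = 1
Step 3: [A]₂/[A]₁ = 0.65/0.49 = 1.327
Step 4: Since rate ratio ≈ (conc ratio)^0, the reaction is zeroth order.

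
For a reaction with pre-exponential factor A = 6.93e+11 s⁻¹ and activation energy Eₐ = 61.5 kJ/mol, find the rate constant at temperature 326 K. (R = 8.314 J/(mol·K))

9.69e+01 s⁻¹

Step 1: Use the Arrhenius equation: k = A × exp(-Eₐ/RT)
Step 2: Convert Eₐ to J/mol: 61.5 kJ/mol = 61500 J/mol
Step 3: Calculate the exponent: -Eₐ/(RT) = -61500/(8.314 × 326) = -22.69068
Step 4: k = 6.93e+11 × exp(-22.69068)
Step 5: k = 6.93e+11 × 1.39818e-10 = 9.6894e+01 s⁻¹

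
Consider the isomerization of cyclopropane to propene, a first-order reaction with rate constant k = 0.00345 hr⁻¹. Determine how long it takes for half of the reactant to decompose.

200.9 hr

Step 1: For a first-order reaction, t₁/₂ = ln(2)/k
Step 2: t₁/₂ = ln(2)/0.00345
Step 3: t₁/₂ = 0.6931/0.00345 = 200.9 hr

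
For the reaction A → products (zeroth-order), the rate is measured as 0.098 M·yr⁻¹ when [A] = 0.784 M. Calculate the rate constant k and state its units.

0.098 M·yr⁻¹

Step 1: For a zeroth-order reaction, rate = k (independent of concentration).
Step 2: k = rate = 0.098 M·yr⁻¹.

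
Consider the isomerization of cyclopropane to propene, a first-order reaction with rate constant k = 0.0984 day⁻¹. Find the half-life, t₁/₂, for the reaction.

7.044 day

Step 1: For a first-order reaction, t₁/₂ = ln(2)/k
Step 2: t₁/₂ = ln(2)/0.0984
Step 3: t₁/₂ = 0.6931/0.0984 = 7.044 day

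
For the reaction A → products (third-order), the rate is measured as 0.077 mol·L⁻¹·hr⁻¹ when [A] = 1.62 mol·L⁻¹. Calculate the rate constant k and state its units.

0.01811 (mol·L⁻¹)⁻²·hr⁻¹

Step 1: rate = k[A]^3, so k = rate / [A]^3.
Step 2: k = 0.077 / (1.62)^3 = 0.077 / 4.252.
Step 3: k = 0.01811 (mol·L⁻¹)⁻²·hr⁻¹.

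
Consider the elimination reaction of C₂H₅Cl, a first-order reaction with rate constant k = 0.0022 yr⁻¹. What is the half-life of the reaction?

315.1 yr

Step 1: For a first-order reaction, t₁/₂ = ln(2)/k
Step 2: t₁/₂ = ln(2)/0.0022
Step 3: t₁/₂ = 0.6931/0.0022 = 315.1 yr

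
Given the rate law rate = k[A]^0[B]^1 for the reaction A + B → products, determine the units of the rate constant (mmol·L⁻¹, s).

s⁻¹

Step 1: Overall order = 0 + 1 = 1.
Step 2: rate has units mmol·L⁻¹·s⁻¹; [A]^0[B]^1 has units (mmol·L⁻¹)^1.
Step 3: k = rate/([A]^0[B]^1), so units of k = (mmol·L⁻¹)^(1-1)·s⁻¹ = s⁻¹.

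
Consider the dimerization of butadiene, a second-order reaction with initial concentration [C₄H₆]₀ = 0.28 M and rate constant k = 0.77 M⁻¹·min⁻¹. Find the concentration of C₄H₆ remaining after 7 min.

0.1116 M

Step 1: For a second-order reaction: 1/[C₄H₆] = 1/[C₄H₆]₀ + kt
Step 2: 1/[C₄H₆] = 1/0.28 + 0.77 × 7
Step 3: 1/[C₄H₆] = 3.571 + 5.39 = 8.961
Step 4: [C₄H₆] = 1/8.961 = 0.1116 M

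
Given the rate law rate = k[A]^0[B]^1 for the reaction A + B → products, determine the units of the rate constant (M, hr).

hr⁻¹

Step 1: Overall order = 0 + 1 = 1.
Step 2: rate has units M·hr⁻¹; [A]^0[B]^1 has units M^1.
Step 3: k = rate/([A]^0[B]^1), so units of k = M^(1-1)·hr⁻¹ = hr⁻¹.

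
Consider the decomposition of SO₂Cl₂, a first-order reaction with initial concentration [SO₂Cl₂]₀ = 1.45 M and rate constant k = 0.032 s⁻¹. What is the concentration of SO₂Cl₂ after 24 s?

0.6727 M

Step 1: For a first-order reaction: [SO₂Cl₂] = [SO₂Cl₂]₀ × e^(-kt)
Step 2: [SO₂Cl₂] = 1.45 × e^(-0.032 × 24)
Step 3: [SO₂Cl₂] = 1.45 × e^(-0.768)
Step 4: [SO₂Cl₂] = 1.45 × 0.46394 = 0.6727 M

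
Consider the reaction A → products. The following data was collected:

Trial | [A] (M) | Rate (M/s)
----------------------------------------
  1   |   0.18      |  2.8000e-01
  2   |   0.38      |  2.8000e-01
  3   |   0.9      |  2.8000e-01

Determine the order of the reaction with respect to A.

zeroth order (0)

Step 1: Compare trials - when concentration changes, rate stays constant.
Step 2: rate₂/rate₁ = 2.8000e-01/2.8000e-01 = 1
Step 3: [A]₂/[A]₁ = 0.38/0.18 = 2.111
Step 4: Since rate ratio ≈ (conc ratio)^0, the reaction is zeroth order.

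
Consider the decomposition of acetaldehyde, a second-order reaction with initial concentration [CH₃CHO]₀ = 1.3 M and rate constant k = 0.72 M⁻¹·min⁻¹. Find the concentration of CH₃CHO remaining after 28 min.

0.04778 M

Step 1: For a second-order reaction: 1/[CH₃CHO] = 1/[CH₃CHO]₀ + kt
Step 2: 1/[CH₃CHO] = 1/1.3 + 0.72 × 28
Step 3: 1/[CH₃CHO] = 0.7692 + 20.16 = 20.93
Step 4: [CH₃CHO] = 1/20.93 = 0.04778 M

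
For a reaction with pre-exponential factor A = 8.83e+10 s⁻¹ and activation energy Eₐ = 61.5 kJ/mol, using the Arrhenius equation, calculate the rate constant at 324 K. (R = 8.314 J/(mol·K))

1.07e+01 s⁻¹

Step 1: Use the Arrhenius equation: k = A × exp(-Eₐ/RT)
Step 2: Convert Eₐ to J/mol: 61.5 kJ/mol = 61500 J/mol
Step 3: Calculate the exponent: -Eₐ/(RT) = -61500/(8.314 × 324) = -22.83075
Step 4: k = 8.83e+10 × exp(-22.83075)
Step 5: k = 8.83e+10 × 1.21543e-10 = 1.0732e+01 s⁻¹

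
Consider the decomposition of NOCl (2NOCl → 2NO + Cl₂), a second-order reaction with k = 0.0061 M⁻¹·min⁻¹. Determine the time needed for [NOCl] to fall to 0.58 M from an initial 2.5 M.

217.1 min

Step 1: For second-order: t = (1/[NOCl] - 1/[NOCl]₀)/k
Step 2: t = (1/0.58 - 1/2.5)/0.0061
Step 3: t = (1.724 - 0.4)/0.0061
Step 4: t = 1.324/0.0061 = 217.1 min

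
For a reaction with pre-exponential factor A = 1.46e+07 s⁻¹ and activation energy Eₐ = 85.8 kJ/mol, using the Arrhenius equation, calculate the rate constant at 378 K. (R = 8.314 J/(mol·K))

2.03e-05 s⁻¹

Step 1: Use the Arrhenius equation: k = A × exp(-Eₐ/RT)
Step 2: Convert Eₐ to J/mol: 85.8 kJ/mol = 85800 J/mol
Step 3: Calculate the exponent: -Eₐ/(RT) = -85800/(8.314 × 378) = -27.30143
Step 4: k = 1.46e+07 × exp(-27.30143)
Step 5: k = 1.46e+07 × 1.39040e-12 = 2.0300e-05 s⁻¹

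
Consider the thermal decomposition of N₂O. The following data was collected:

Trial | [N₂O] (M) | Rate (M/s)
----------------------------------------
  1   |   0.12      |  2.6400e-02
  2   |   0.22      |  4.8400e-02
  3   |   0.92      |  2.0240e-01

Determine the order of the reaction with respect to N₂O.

first order (1)

Step 1: Compare trials to find order n where rate₂/rate₁ = ([N₂O]₂/[N₂O]₁)^n
Step 2: rate₂/rate₁ = 4.8400e-02/2.6400e-02 = 1.833
Step 3: [N₂O]₂/[N₂O]₁ = 0.22/0.12 = 1.833
Step 4: n = ln(1.833)/ln(1.833) = 1.00 ≈ 1
Step 5: The reaction is first order in N₂O.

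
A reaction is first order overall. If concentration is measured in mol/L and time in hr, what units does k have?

hr⁻¹

Step 1: For overall order n, rate = k × (concentration)^n.
Step 2: Rate has units mol/L·hr⁻¹; concentration term has units (mol/L)^1.
Step 3: k = rate / (concentration)^n, so units of k = (mol/L)^(1-1)·hr⁻¹ = hr⁻¹.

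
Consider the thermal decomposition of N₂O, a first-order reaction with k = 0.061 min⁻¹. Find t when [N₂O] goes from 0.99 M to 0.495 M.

11.36 min

Step 1: For first-order: t = ln([N₂O]₀/[N₂O])/k
Step 2: t = ln(0.99/0.495)/0.061
Step 3: t = ln(2)/0.061
Step 4: t = 0.6931/0.061 = 11.36 min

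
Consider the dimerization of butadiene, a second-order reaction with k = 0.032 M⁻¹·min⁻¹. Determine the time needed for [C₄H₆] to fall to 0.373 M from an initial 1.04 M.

53.73 min

Step 1: For second-order: t = (1/[C₄H₆] - 1/[C₄H₆]₀)/k
Step 2: t = (1/0.373 - 1/1.04)/0.032
Step 3: t = (2.681 - 0.9615)/0.032
Step 4: t = 1.719/0.032 = 53.73 min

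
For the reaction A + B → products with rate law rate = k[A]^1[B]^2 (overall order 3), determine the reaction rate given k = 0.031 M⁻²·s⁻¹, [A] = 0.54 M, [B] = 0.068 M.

7.741e-05 M/s

Step 1: The rate law is rate = k[A]^1[B]^2, overall order = 1+2 = 3
Step 2: Substitute values: rate = 0.031 × (0.54)^1 × (0.068)^2
Step 3: rate = 0.031 × 0.54 × 0.004624 = 7.74058e-05 M/s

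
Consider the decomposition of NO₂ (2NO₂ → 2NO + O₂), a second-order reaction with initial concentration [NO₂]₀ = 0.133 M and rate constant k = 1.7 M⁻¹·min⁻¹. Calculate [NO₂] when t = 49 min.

0.01101 M

Step 1: For a second-order reaction: 1/[NO₂] = 1/[NO₂]₀ + kt
Step 2: 1/[NO₂] = 1/0.133 + 1.7 × 49
Step 3: 1/[NO₂] = 7.519 + 83.3 = 90.82
Step 4: [NO₂] = 1/90.82 = 0.01101 M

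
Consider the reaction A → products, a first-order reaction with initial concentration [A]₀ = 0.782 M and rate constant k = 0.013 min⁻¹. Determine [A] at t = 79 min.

0.28 M

Step 1: For a first-order reaction: [A] = [A]₀ × e^(-kt)
Step 2: [A] = 0.782 × e^(-0.013 × 79)
Step 3: [A] = 0.782 × e^(-1.027)
Step 4: [A] = 0.782 × 0.35808 = 0.28 M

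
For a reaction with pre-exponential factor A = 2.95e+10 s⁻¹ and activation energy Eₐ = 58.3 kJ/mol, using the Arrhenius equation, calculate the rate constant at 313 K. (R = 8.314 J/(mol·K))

5.50e+00 s⁻¹

Step 1: Use the Arrhenius equation: k = A × exp(-Eₐ/RT)
Step 2: Convert Eₐ to J/mol: 58.3 kJ/mol = 58300 J/mol
Step 3: Calculate the exponent: -Eₐ/(RT) = -58300/(8.314 × 313) = -22.40341
Step 4: k = 2.95e+10 × exp(-22.40341)
Step 5: k = 2.95e+10 × 1.86347e-10 = 5.4972e+00 s⁻¹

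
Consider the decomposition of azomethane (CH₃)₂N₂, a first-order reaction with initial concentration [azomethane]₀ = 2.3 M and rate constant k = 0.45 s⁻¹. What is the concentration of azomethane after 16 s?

0.001717 M

Step 1: For a first-order reaction: [azomethane] = [azomethane]₀ × e^(-kt)
Step 2: [azomethane] = 2.3 × e^(-0.45 × 16)
Step 3: [azomethane] = 2.3 × e^(-7.2)
Step 4: [azomethane] = 2.3 × 0.000746586 = 0.001717 M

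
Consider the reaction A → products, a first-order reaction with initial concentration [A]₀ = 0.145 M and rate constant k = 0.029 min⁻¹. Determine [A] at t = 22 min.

0.07661 M

Step 1: For a first-order reaction: [A] = [A]₀ × e^(-kt)
Step 2: [A] = 0.145 × e^(-0.029 × 22)
Step 3: [A] = 0.145 × e^(-0.638)
Step 4: [A] = 0.145 × 0.528348 = 0.07661 M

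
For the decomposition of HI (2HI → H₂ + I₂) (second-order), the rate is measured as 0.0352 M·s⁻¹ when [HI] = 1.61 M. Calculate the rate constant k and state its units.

0.01358 M⁻¹·s⁻¹

Step 1: rate = k[HI]^2, so k = rate / [HI]^2.
Step 2: k = 0.0352 / (1.61)^2 = 0.0352 / 2.592.
Step 3: k = 0.01358 M⁻¹·s⁻¹.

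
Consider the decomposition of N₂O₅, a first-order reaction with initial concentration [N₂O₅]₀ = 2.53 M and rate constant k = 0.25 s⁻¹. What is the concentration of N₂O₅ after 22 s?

0.01034 M

Step 1: For a first-order reaction: [N₂O₅] = [N₂O₅]₀ × e^(-kt)
Step 2: [N₂O₅] = 2.53 × e^(-0.25 × 22)
Step 3: [N₂O₅] = 2.53 × e^(-5.5)
Step 4: [N₂O₅] = 2.53 × 0.00408677 = 0.01034 M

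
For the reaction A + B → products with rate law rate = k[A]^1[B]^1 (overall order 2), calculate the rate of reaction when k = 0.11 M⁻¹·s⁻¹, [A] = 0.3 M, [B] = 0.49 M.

0.01617 M/s

Step 1: The rate law is rate = k[A]^1[B]^1, overall order = 1+1 = 2
Step 2: Substitute values: rate = 0.11 × (0.3)^1 × (0.49)^1
Step 3: rate = 0.11 × 0.3 × 0.49 = 0.01617 M/s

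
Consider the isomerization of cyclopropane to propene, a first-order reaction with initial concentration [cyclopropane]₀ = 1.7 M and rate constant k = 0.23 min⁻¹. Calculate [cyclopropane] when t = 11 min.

0.1354 M

Step 1: For a first-order reaction: [cyclopropane] = [cyclopropane]₀ × e^(-kt)
Step 2: [cyclopropane] = 1.7 × e^(-0.23 × 11)
Step 3: [cyclopropane] = 1.7 × e^(-2.53)
Step 4: [cyclopropane] = 1.7 × 0.079659 = 0.1354 M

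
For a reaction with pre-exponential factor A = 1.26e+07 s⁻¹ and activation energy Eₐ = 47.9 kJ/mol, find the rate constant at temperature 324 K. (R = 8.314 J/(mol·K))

2.39e-01 s⁻¹

Step 1: Use the Arrhenius equation: k = A × exp(-Eₐ/RT)
Step 2: Convert Eₐ to J/mol: 47.9 kJ/mol = 47900 J/mol
Step 3: Calculate the exponent: -Eₐ/(RT) = -47900/(8.314 × 324) = -17.78199
Step 4: k = 1.26e+07 × exp(-17.78199)
Step 5: k = 1.26e+07 × 1.89400e-08 = 2.3864e-01 s⁻¹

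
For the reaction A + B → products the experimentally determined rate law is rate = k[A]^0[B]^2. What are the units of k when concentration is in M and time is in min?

M⁻¹·min⁻¹

Step 1: Overall order = 0 + 2 = 2.
Step 2: rate has units M·min⁻¹; [A]^0[B]^2 has units M^2.
Step 3: k = rate/([A]^0[B]^2), so units of k = M^(1-2)·min⁻¹ = M⁻¹·min⁻¹.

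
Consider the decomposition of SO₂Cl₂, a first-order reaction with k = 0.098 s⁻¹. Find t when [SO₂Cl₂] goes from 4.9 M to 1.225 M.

14.15 s

Step 1: For first-order: t = ln([SO₂Cl₂]₀/[SO₂Cl₂])/k
Step 2: t = ln(4.9/1.225)/0.098
Step 3: t = ln(4)/0.098
Step 4: t = 1.386/0.098 = 14.15 s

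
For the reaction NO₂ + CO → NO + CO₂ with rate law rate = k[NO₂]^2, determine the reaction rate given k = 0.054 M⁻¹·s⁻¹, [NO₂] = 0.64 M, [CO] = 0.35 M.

0.02212 M/s

Step 1: The rate law is rate = k[NO₂]^2
Step 2: Note that the rate does not depend on [CO] (zero order in CO).
Step 3: rate = 0.054 × (0.64)^2 = 0.0221184 M/s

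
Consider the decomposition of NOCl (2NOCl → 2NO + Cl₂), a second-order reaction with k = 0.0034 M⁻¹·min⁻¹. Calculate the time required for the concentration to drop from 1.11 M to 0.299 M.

718.7 min

Step 1: For second-order: t = (1/[NOCl] - 1/[NOCl]₀)/k
Step 2: t = (1/0.299 - 1/1.11)/0.0034
Step 3: t = (3.344 - 0.9009)/0.0034
Step 4: t = 2.444/0.0034 = 718.7 min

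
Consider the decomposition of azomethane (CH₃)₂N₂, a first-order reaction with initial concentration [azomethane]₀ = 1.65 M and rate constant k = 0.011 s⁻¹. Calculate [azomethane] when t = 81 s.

0.6769 M

Step 1: For a first-order reaction: [azomethane] = [azomethane]₀ × e^(-kt)
Step 2: [azomethane] = 1.65 × e^(-0.011 × 81)
Step 3: [azomethane] = 1.65 × e^(-0.891)
Step 4: [azomethane] = 1.65 × 0.410245 = 0.6769 M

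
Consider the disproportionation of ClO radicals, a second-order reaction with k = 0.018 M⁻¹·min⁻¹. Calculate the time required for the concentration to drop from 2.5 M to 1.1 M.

28.28 min

Step 1: For second-order: t = (1/[ClO] - 1/[ClO]₀)/k
Step 2: t = (1/1.1 - 1/2.5)/0.018
Step 3: t = (0.9091 - 0.4)/0.018
Step 4: t = 0.5091/0.018 = 28.28 min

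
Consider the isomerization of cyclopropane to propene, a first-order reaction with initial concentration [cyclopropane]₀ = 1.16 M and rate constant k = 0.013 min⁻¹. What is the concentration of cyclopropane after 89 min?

0.3647 M

Step 1: For a first-order reaction: [cyclopropane] = [cyclopropane]₀ × e^(-kt)
Step 2: [cyclopropane] = 1.16 × e^(-0.013 × 89)
Step 3: [cyclopropane] = 1.16 × e^(-1.157)
Step 4: [cyclopropane] = 1.16 × 0.314428 = 0.3647 M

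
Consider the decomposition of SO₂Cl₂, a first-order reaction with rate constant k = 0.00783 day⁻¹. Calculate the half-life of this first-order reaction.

88.52 day

Step 1: For a first-order reaction, t₁/₂ = ln(2)/k
Step 2: t₁/₂ = ln(2)/0.00783
Step 3: t₁/₂ = 0.6931/0.00783 = 88.52 day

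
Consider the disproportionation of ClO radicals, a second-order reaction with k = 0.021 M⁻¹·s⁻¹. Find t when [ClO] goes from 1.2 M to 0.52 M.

51.89 s

Step 1: For second-order: t = (1/[ClO] - 1/[ClO]₀)/k
Step 2: t = (1/0.52 - 1/1.2)/0.021
Step 3: t = (1.923 - 0.8333)/0.021
Step 4: t = 1.09/0.021 = 51.89 s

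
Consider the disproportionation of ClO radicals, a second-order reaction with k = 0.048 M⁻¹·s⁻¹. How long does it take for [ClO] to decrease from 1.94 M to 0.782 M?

15.9 s

Step 1: For second-order: t = (1/[ClO] - 1/[ClO]₀)/k
Step 2: t = (1/0.782 - 1/1.94)/0.048
Step 3: t = (1.279 - 0.5155)/0.048
Step 4: t = 0.7633/0.048 = 15.9 s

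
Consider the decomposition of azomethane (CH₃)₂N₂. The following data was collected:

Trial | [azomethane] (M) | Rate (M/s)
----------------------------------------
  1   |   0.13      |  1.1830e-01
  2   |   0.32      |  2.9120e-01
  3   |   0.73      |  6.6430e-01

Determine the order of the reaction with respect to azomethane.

first order (1)

Step 1: Compare trials to find order n where rate₂/rate₁ = ([azomethane]₂/[azomethane]₁)^n
Step 2: rate₂/rate₁ = 2.9120e-01/1.1830e-01 = 2.462
Step 3: [azomethane]₂/[azomethane]₁ = 0.32/0.13 = 2.462
Step 4: n = ln(2.462)/ln(2.462) = 1.00 ≈ 1
Step 5: The reaction is first order in azomethane.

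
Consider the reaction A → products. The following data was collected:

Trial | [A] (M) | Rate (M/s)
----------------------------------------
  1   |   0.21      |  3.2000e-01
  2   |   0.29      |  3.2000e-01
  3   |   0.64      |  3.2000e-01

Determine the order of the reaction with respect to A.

zeroth order (0)

Step 1: Compare trials - when concentration changes, rate stays constant.
Step 2: rate₂/rate₁ = 3.2000e-01/3.2000e-01 = 1
Step 3: [A]₂/[A]₁ = 0.29/0.21 = 1.381
Step 4: Since rate ratio ≈ (conc ratio)^0, the reaction is zeroth order.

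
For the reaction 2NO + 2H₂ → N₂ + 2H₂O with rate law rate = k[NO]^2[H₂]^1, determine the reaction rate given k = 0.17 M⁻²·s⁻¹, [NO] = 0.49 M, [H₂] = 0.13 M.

0.005306 M/s

Step 1: The rate law is rate = k[NO]^2[H₂]^1
Step 2: Substitute: rate = 0.17 × (0.49)^2 × (0.13)^1
Step 3: rate = 0.17 × 0.2401 × 0.13 = 0.00530621 M/s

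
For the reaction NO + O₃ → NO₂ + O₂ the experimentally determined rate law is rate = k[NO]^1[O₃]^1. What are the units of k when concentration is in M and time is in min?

M⁻¹·min⁻¹

Step 1: Overall order = 1 + 1 = 2.
Step 2: rate has units M·min⁻¹; [NO]^1[O₃]^1 has units M^2.
Step 3: k = rate/([NO]^1[O₃]^1), so units of k = M^(1-2)·min⁻¹ = M⁻¹·min⁻¹.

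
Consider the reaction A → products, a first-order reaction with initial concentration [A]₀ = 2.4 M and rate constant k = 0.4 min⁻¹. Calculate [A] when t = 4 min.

0.4846 M

Step 1: For a first-order reaction: [A] = [A]₀ × e^(-kt)
Step 2: [A] = 2.4 × e^(-0.4 × 4)
Step 3: [A] = 2.4 × e^(-1.6)
Step 4: [A] = 2.4 × 0.201897 = 0.4846 M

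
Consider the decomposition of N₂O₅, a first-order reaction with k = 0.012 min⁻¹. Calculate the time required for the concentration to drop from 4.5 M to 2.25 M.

57.76 min

Step 1: For first-order: t = ln([N₂O₅]₀/[N₂O₅])/k
Step 2: t = ln(4.5/2.25)/0.012
Step 3: t = ln(2)/0.012
Step 4: t = 0.6931/0.012 = 57.76 min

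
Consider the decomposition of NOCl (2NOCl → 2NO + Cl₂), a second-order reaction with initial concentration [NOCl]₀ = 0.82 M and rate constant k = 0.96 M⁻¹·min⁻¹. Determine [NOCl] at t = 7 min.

0.126 M

Step 1: For a second-order reaction: 1/[NOCl] = 1/[NOCl]₀ + kt
Step 2: 1/[NOCl] = 1/0.82 + 0.96 × 7
Step 3: 1/[NOCl] = 1.22 + 6.72 = 7.94
Step 4: [NOCl] = 1/7.94 = 0.126 M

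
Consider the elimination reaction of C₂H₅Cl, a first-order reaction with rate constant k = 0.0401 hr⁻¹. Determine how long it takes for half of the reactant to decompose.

17.29 hr

Step 1: For a first-order reaction, t₁/₂ = ln(2)/k
Step 2: t₁/₂ = ln(2)/0.0401
Step 3: t₁/₂ = 0.6931/0.0401 = 17.29 hr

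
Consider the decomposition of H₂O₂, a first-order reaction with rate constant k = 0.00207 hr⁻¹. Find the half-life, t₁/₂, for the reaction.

334.9 hr

Step 1: For a first-order reaction, t₁/₂ = ln(2)/k
Step 2: t₁/₂ = ln(2)/0.00207
Step 3: t₁/₂ = 0.6931/0.00207 = 334.9 hr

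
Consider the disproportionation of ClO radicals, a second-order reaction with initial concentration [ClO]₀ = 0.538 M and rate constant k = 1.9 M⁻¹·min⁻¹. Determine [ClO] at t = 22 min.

0.0229 M

Step 1: For a second-order reaction: 1/[ClO] = 1/[ClO]₀ + kt
Step 2: 1/[ClO] = 1/0.538 + 1.9 × 22
Step 3: 1/[ClO] = 1.859 + 41.8 = 43.66
Step 4: [ClO] = 1/43.66 = 0.0229 M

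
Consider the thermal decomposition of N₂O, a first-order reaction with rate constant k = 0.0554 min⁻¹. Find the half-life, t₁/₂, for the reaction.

12.51 min

Step 1: For a first-order reaction, t₁/₂ = ln(2)/k
Step 2: t₁/₂ = ln(2)/0.0554
Step 3: t₁/₂ = 0.6931/0.0554 = 12.51 min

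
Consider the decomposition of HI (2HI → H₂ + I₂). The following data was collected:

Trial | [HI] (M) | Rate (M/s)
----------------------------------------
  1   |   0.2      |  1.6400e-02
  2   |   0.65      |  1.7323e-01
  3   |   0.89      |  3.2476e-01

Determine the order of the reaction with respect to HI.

second order (2)

Step 1: Compare trials to find order n where rate₂/rate₁ = ([HI]₂/[HI]₁)^n
Step 2: rate₂/rate₁ = 1.7323e-01/1.6400e-02 = 10.56
Step 3: [HI]₂/[HI]₁ = 0.65/0.2 = 3.25
Step 4: n = ln(10.56)/ln(3.25) = 2.00 ≈ 2
Step 5: The reaction is second order in HI.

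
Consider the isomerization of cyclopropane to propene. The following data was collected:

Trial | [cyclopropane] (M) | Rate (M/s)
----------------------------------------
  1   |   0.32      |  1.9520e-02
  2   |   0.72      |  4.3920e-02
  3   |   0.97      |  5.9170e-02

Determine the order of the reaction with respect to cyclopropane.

first order (1)

Step 1: Compare trials to find order n where rate₂/rate₁ = ([cyclopropane]₂/[cyclopropane]₁)^n
Step 2: rate₂/rate₁ = 4.3920e-02/1.9520e-02 = 2.25
Step 3: [cyclopropane]₂/[cyclopropane]₁ = 0.72/0.32 = 2.25
Step 4: n = ln(2.25)/ln(2.25) = 1.00 ≈ 1
Step 5: The reaction is first order in cyclopropane.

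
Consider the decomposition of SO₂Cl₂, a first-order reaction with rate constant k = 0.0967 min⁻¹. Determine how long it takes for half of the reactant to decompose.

7.168 min

Step 1: For a first-order reaction, t₁/₂ = ln(2)/k
Step 2: t₁/₂ = ln(2)/0.0967
Step 3: t₁/₂ = 0.6931/0.0967 = 7.168 min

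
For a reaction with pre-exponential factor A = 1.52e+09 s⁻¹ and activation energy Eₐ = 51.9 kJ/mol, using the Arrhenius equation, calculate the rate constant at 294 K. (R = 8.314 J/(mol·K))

9.13e-01 s⁻¹

Step 1: Use the Arrhenius equation: k = A × exp(-Eₐ/RT)
Step 2: Convert Eₐ to J/mol: 51.9 kJ/mol = 51900 J/mol
Step 3: Calculate the exponent: -Eₐ/(RT) = -51900/(8.314 × 294) = -21.23293
Step 4: k = 1.52e+09 × exp(-21.23293)
Step 5: k = 1.52e+09 × 6.00697e-10 = 9.1306e-01 s⁻¹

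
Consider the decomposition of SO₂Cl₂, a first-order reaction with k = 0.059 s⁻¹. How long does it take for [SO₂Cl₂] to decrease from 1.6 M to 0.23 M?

32.88 s

Step 1: For first-order: t = ln([SO₂Cl₂]₀/[SO₂Cl₂])/k
Step 2: t = ln(1.6/0.23)/0.059
Step 3: t = ln(6.957)/0.059
Step 4: t = 1.94/0.059 = 32.88 s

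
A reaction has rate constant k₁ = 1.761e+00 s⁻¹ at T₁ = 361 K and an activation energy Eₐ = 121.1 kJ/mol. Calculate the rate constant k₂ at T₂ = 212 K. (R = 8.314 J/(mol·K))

8.511e-13 s⁻¹

Step 1: Use the two-temperature Arrhenius form: ln(k₂/k₁) = -Eₐ/R × (1/T₂ - 1/T₁)
Step 2: Convert Eₐ to J/mol: 121.1 kJ/mol = 121100 J/mol
Step 3: 1/T₂ - 1/T₁ = 1/212 - 1/361 = 1.946898e-03 K⁻¹
Step 4: ln(k₂/k₁) = -121100/8.314 × 1.946898e-03 = -28.35811
Step 5: k₂ = k₁ × exp(-28.35811) = 1.761e+00 × 4.83314e-13 = 8.511e-13 s⁻¹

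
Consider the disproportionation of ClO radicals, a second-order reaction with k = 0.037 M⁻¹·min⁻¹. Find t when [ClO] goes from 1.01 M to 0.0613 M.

414.1 min

Step 1: For second-order: t = (1/[ClO] - 1/[ClO]₀)/k
Step 2: t = (1/0.0613 - 1/1.01)/0.037
Step 3: t = (16.31 - 0.9901)/0.037
Step 4: t = 15.32/0.037 = 414.1 min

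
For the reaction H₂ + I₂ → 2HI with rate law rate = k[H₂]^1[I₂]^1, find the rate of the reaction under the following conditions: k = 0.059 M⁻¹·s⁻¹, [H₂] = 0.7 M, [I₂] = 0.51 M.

0.02106 M/s

Step 1: The rate law is rate = k[H₂]^1[I₂]^1
Step 2: Substitute: rate = 0.059 × (0.7)^1 × (0.51)^1
Step 3: rate = 0.059 × 0.7 × 0.51 = 0.021063 M/s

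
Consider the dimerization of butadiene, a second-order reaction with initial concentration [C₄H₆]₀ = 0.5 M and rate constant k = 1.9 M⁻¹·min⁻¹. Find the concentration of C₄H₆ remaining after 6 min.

0.07463 M

Step 1: For a second-order reaction: 1/[C₄H₆] = 1/[C₄H₆]₀ + kt
Step 2: 1/[C₄H₆] = 1/0.5 + 1.9 × 6
Step 3: 1/[C₄H₆] = 2 + 11.4 = 13.4
Step 4: [C₄H₆] = 1/13.4 = 0.07463 M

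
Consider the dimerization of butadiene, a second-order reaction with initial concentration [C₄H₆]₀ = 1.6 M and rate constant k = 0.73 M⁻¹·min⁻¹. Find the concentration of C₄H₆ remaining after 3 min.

0.3552 M

Step 1: For a second-order reaction: 1/[C₄H₆] = 1/[C₄H₆]₀ + kt
Step 2: 1/[C₄H₆] = 1/1.6 + 0.73 × 3
Step 3: 1/[C₄H₆] = 0.625 + 2.19 = 2.815
Step 4: [C₄H₆] = 1/2.815 = 0.3552 M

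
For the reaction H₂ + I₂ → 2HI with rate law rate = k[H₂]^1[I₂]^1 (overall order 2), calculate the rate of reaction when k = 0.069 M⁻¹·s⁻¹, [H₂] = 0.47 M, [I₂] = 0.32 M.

0.01038 M/s

Step 1: The rate law is rate = k[H₂]^1[I₂]^1, overall order = 1+1 = 2
Step 2: Substitute values: rate = 0.069 × (0.47)^1 × (0.32)^1
Step 3: rate = 0.069 × 0.47 × 0.32 = 0.0103776 M/s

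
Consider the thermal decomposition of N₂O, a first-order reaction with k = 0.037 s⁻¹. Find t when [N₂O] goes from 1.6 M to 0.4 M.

37.47 s

Step 1: For first-order: t = ln([N₂O]₀/[N₂O])/k
Step 2: t = ln(1.6/0.4)/0.037
Step 3: t = ln(4)/0.037
Step 4: t = 1.386/0.037 = 37.47 s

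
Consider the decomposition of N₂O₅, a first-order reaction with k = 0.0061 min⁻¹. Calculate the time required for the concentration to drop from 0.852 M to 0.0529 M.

455.6 min

Step 1: For first-order: t = ln([N₂O₅]₀/[N₂O₅])/k
Step 2: t = ln(0.852/0.0529)/0.0061
Step 3: t = ln(16.11)/0.0061
Step 4: t = 2.779/0.0061 = 455.6 min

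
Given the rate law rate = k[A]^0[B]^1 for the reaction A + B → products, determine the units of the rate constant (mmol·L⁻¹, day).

day⁻¹

Step 1: Overall order = 0 + 1 = 1.
Step 2: rate has units mmol·L⁻¹·day⁻¹; [A]^0[B]^1 has units (mmol·L⁻¹)^1.
Step 3: k = rate/([A]^0[B]^1), so units of k = (mmol·L⁻¹)^(1-1)·day⁻¹ = day⁻¹.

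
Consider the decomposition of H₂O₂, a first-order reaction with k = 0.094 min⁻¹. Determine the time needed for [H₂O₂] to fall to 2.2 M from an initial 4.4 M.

7.374 min

Step 1: For first-order: t = ln([H₂O₂]₀/[H₂O₂])/k
Step 2: t = ln(4.4/2.2)/0.094
Step 3: t = ln(2)/0.094
Step 4: t = 0.6931/0.094 = 7.374 min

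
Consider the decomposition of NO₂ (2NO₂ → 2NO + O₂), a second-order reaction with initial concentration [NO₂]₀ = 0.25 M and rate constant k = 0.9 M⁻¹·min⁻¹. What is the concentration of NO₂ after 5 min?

0.1176 M

Step 1: For a second-order reaction: 1/[NO₂] = 1/[NO₂]₀ + kt
Step 2: 1/[NO₂] = 1/0.25 + 0.9 × 5
Step 3: 1/[NO₂] = 4 + 4.5 = 8.5
Step 4: [NO₂] = 1/8.5 = 0.1176 M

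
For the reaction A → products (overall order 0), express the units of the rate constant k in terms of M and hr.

M·hr⁻¹

Step 1: For overall order n, rate = k × (concentration)^n.
Step 2: Rate has units M·hr⁻¹; concentration term has units M^0.
Step 3: k = rate / (concentration)^n, so units of k = M^(1-0)·hr⁻¹ = M·hr⁻¹.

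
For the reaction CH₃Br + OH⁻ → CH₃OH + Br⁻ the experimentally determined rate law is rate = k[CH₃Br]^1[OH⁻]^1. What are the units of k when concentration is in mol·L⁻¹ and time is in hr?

(mol·L⁻¹)⁻¹·hr⁻¹

Step 1: Overall order = 1 + 1 = 2.
Step 2: rate has units mol·L⁻¹·hr⁻¹; [CH₃Br]^1[OH⁻]^1 has units (mol·L⁻¹)^2.
Step 3: k = rate/([CH₃Br]^1[OH⁻]^1), so units of k = (mol·L⁻¹)^(1-2)·hr⁻¹ = (mol·L⁻¹)⁻¹·hr⁻¹.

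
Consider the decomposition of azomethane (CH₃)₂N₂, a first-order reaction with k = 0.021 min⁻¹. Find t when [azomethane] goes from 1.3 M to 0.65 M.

33.01 min

Step 1: For first-order: t = ln([azomethane]₀/[azomethane])/k
Step 2: t = ln(1.3/0.65)/0.021
Step 3: t = ln(2)/0.021
Step 4: t = 0.6931/0.021 = 33.01 min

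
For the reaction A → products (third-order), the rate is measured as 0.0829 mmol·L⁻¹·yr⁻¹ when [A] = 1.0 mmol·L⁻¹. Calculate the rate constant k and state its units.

0.0829 (mmol·L⁻¹)⁻²·yr⁻¹

Step 1: rate = k[A]^3, so k = rate / [A]^3.
Step 2: k = 0.0829 / (1.0)^3 = 0.0829 / 1.
Step 3: k = 0.0829 (mmol·L⁻¹)⁻²·yr⁻¹.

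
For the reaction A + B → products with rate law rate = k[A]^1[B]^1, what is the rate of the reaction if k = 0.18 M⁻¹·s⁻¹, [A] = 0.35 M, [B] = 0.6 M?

0.0378 M/s

Step 1: The rate law is rate = k[A]^1[B]^1
Step 2: Substitute: rate = 0.18 × (0.35)^1 × (0.6)^1
Step 3: rate = 0.18 × 0.35 × 0.6 = 0.0378 M/s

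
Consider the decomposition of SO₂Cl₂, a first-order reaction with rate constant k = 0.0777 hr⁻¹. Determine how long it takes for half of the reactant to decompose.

8.921 hr

Step 1: For a first-order reaction, t₁/₂ = ln(2)/k
Step 2: t₁/₂ = ln(2)/0.0777
Step 3: t₁/₂ = 0.6931/0.0777 = 8.921 hr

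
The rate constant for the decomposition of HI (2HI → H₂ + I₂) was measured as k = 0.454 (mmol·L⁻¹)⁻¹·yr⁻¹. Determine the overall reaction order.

second order (2)

Step 1: The units of k for an nth-order reaction are (concentration)^(1-n)·(time)⁻¹.
Step 2: Here k has units (mmol·L⁻¹)⁻¹·yr⁻¹, so the concentration exponent is -1.
Step 3: 1 - n = -1 ⇒ n = 2. The reaction is second order.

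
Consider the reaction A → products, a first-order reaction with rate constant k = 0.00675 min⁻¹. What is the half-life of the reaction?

102.7 min

Step 1: For a first-order reaction, t₁/₂ = ln(2)/k
Step 2: t₁/₂ = ln(2)/0.00675
Step 3: t₁/₂ = 0.6931/0.00675 = 102.7 min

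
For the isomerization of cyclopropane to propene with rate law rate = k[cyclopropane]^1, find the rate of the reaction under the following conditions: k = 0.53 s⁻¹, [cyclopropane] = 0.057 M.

0.03021 M/s

Step 1: Identify the rate law: rate = k[cyclopropane]^1
Step 2: Substitute values: rate = 0.53 × (0.057)^1
Step 3: Calculate: rate = 0.53 × 0.057 = 0.03021 M/s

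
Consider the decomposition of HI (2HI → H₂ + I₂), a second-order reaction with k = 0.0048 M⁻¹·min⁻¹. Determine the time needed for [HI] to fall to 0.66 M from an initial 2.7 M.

238.5 min

Step 1: For second-order: t = (1/[HI] - 1/[HI]₀)/k
Step 2: t = (1/0.66 - 1/2.7)/0.0048
Step 3: t = (1.515 - 0.3704)/0.0048
Step 4: t = 1.145/0.0048 = 238.5 min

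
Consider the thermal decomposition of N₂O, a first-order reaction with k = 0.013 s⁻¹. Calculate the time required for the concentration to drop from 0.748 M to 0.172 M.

113.1 s

Step 1: For first-order: t = ln([N₂O]₀/[N₂O])/k
Step 2: t = ln(0.748/0.172)/0.013
Step 3: t = ln(4.349)/0.013
Step 4: t = 1.47/0.013 = 113.1 s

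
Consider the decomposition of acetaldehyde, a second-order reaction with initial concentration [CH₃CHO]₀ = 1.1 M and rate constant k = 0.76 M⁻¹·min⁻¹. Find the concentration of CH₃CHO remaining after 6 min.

0.1828 M

Step 1: For a second-order reaction: 1/[CH₃CHO] = 1/[CH₃CHO]₀ + kt
Step 2: 1/[CH₃CHO] = 1/1.1 + 0.76 × 6
Step 3: 1/[CH₃CHO] = 0.9091 + 4.56 = 5.469
Step 4: [CH₃CHO] = 1/5.469 = 0.1828 M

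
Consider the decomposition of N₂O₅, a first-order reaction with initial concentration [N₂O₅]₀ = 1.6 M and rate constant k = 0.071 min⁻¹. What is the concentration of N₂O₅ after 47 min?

0.05687 M

Step 1: For a first-order reaction: [N₂O₅] = [N₂O₅]₀ × e^(-kt)
Step 2: [N₂O₅] = 1.6 × e^(-0.071 × 47)
Step 3: [N₂O₅] = 1.6 × e^(-3.337)
Step 4: [N₂O₅] = 1.6 × 0.0355434 = 0.05687 M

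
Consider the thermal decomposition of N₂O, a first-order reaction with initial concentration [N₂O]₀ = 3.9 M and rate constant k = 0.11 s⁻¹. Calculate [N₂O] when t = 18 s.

0.5385 M

Step 1: For a first-order reaction: [N₂O] = [N₂O]₀ × e^(-kt)
Step 2: [N₂O] = 3.9 × e^(-0.11 × 18)
Step 3: [N₂O] = 3.9 × e^(-1.98)
Step 4: [N₂O] = 3.9 × 0.138069 = 0.5385 M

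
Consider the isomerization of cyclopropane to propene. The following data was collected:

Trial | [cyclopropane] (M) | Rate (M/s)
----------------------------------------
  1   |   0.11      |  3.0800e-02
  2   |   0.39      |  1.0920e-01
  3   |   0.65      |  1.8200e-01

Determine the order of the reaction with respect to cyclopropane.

first order (1)

Step 1: Compare trials to find order n where rate₂/rate₁ = ([cyclopropane]₂/[cyclopropane]₁)^n
Step 2: rate₂/rate₁ = 1.0920e-01/3.0800e-02 = 3.545
Step 3: [cyclopropane]₂/[cyclopropane]₁ = 0.39/0.11 = 3.545
Step 4: n = ln(3.545)/ln(3.545) = 1.00 ≈ 1
Step 5: The reaction is first order in cyclopropane.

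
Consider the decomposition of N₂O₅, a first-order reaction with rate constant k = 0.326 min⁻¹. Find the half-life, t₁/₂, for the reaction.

2.126 min

Step 1: For a first-order reaction, t₁/₂ = ln(2)/k
Step 2: t₁/₂ = ln(2)/0.326
Step 3: t₁/₂ = 0.6931/0.326 = 2.126 min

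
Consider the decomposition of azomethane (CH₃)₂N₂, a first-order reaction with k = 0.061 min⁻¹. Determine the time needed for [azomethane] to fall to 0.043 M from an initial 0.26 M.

29.5 min

Step 1: For first-order: t = ln([azomethane]₀/[azomethane])/k
Step 2: t = ln(0.26/0.043)/0.061
Step 3: t = ln(6.047)/0.061
Step 4: t = 1.799/0.061 = 29.5 min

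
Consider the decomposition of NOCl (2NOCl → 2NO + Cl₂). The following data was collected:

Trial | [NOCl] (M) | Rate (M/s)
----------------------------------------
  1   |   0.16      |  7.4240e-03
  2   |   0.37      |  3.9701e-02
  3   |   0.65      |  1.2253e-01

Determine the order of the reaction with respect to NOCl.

second order (2)

Step 1: Compare trials to find order n where rate₂/rate₁ = ([NOCl]₂/[NOCl]₁)^n
Step 2: rate₂/rate₁ = 3.9701e-02/7.4240e-03 = 5.348
Step 3: [NOCl]₂/[NOCl]₁ = 0.37/0.16 = 2.312
Step 4: n = ln(5.348)/ln(2.312) = 2.00 ≈ 2
Step 5: The reaction is second order in NOCl.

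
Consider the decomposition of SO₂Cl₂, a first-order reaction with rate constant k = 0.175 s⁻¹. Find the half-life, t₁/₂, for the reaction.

3.961 s

Step 1: For a first-order reaction, t₁/₂ = ln(2)/k
Step 2: t₁/₂ = ln(2)/0.175
Step 3: t₁/₂ = 0.6931/0.175 = 3.961 s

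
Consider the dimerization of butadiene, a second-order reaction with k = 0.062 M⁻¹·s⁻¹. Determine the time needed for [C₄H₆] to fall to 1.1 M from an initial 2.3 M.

7.65 s

Step 1: For second-order: t = (1/[C₄H₆] - 1/[C₄H₆]₀)/k
Step 2: t = (1/1.1 - 1/2.3)/0.062
Step 3: t = (0.9091 - 0.4348)/0.062
Step 4: t = 0.4743/0.062 = 7.65 s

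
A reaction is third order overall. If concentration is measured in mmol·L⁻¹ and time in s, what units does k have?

(mmol·L⁻¹)⁻²·s⁻¹

Step 1: For overall order n, rate = k × (concentration)^n.
Step 2: Rate has units mmol·L⁻¹·s⁻¹; concentration term has units (mmol·L⁻¹)^3.
Step 3: k = rate / (concentration)^n, so units of k = (mmol·L⁻¹)^(1-3)·s⁻¹ = (mmol·L⁻¹)⁻²·s⁻¹.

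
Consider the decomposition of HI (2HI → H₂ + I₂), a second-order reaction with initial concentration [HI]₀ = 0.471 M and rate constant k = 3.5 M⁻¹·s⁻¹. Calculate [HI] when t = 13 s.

0.021 M

Step 1: For a second-order reaction: 1/[HI] = 1/[HI]₀ + kt
Step 2: 1/[HI] = 1/0.471 + 3.5 × 13
Step 3: 1/[HI] = 2.123 + 45.5 = 47.62
Step 4: [HI] = 1/47.62 = 0.021 M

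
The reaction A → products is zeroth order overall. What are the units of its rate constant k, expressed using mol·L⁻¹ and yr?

mol·L⁻¹·yr⁻¹

Step 1: For overall order n, rate = k × (concentration)^n.
Step 2: Rate has units mol·L⁻¹·yr⁻¹; concentration term has units (mol·L⁻¹)^0.
Step 3: k = rate / (concentration)^n, so units of k = (mol·L⁻¹)^(1-0)·yr⁻¹ = mol·L⁻¹·yr⁻¹.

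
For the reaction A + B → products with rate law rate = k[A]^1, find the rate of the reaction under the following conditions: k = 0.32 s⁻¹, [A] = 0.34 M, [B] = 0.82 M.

0.1088 M/s

Step 1: The rate law is rate = k[A]^1
Step 2: Note that the rate does not depend on [B] (zero order in B).
Step 3: rate = 0.32 × (0.34)^1 = 0.1088 M/s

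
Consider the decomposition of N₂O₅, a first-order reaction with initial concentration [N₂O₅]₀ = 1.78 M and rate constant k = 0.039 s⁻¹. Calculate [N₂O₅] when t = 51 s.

0.2436 M

Step 1: For a first-order reaction: [N₂O₅] = [N₂O₅]₀ × e^(-kt)
Step 2: [N₂O₅] = 1.78 × e^(-0.039 × 51)
Step 3: [N₂O₅] = 1.78 × e^(-1.989)
Step 4: [N₂O₅] = 1.78 × 0.136832 = 0.2436 M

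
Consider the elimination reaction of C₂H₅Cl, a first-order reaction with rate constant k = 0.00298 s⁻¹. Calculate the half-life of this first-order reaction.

232.6 s

Step 1: For a first-order reaction, t₁/₂ = ln(2)/k
Step 2: t₁/₂ = ln(2)/0.00298
Step 3: t₁/₂ = 0.6931/0.00298 = 232.6 s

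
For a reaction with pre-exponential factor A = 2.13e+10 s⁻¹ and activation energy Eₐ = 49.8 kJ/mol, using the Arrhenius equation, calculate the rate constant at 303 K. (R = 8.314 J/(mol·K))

5.53e+01 s⁻¹

Step 1: Use the Arrhenius equation: k = A × exp(-Eₐ/RT)
Step 2: Convert Eₐ to J/mol: 49.8 kJ/mol = 49800 J/mol
Step 3: Calculate the exponent: -Eₐ/(RT) = -49800/(8.314 × 303) = -19.76864
Step 4: k = 2.13e+10 × exp(-19.76864)
Step 5: k = 2.13e+10 × 2.59770e-09 = 5.5331e+01 s⁻¹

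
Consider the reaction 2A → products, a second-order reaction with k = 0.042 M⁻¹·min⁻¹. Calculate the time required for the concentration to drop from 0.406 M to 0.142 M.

109 min

Step 1: For second-order: t = (1/[A] - 1/[A]₀)/k
Step 2: t = (1/0.142 - 1/0.406)/0.042
Step 3: t = (7.042 - 2.463)/0.042
Step 4: t = 4.579/0.042 = 109 min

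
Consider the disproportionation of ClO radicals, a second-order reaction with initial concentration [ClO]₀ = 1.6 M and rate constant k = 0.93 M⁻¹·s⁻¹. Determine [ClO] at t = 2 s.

0.4024 M

Step 1: For a second-order reaction: 1/[ClO] = 1/[ClO]₀ + kt
Step 2: 1/[ClO] = 1/1.6 + 0.93 × 2
Step 3: 1/[ClO] = 0.625 + 1.86 = 2.485
Step 4: [ClO] = 1/2.485 = 0.4024 M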